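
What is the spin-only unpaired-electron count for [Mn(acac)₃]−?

5 unpaired electrons

Each acetylacetonate is −1; balancing the −1 overall charge requires Mn(II).
Mn sits in group 7, so the d-electron count is 7 − 2 = 5.
Counting donor atoms: 3×acetylacetonate (bidentate) → 6 donors. Coordination number = 6.
The spin state decides the count: Acetylacetonate is a weak-field ligand for a first-row metal, so the complex is high-spin.
An octahedral high-spin d⁵ ion is t₂g³e_g², giving 5 unpaired electrons.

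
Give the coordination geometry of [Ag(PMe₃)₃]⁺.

trigonal planar

Summing ligand charges against the +1 overall charge gives an oxidation state of +1 for silver.
Group 11 minus oxidation state 1 gives a d¹⁰ configuration.
With 3 monodentate ligands the coordination number is 3.
Three ligands around a d¹⁰ centre minimise repulsion in a trigonal-planar arrangement.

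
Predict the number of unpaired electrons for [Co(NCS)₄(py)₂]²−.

Ligand charges: each isothiocyanate is −1; pyridine is neutral. With an overall charge of −2 the cobalt centre must be in the +2 oxidation state.
Co sits in group 9, so the d-electron count is 9 − 2 = 7.
The spin state decides the count: Isothiocyanate is a weak-field ligand for a first-row metal, so the complex is high-spin.
An octahedral high-spin d⁷ ion is t₂g⁵e_g², giving 3 unpaired electrons.

3 unpaired electrons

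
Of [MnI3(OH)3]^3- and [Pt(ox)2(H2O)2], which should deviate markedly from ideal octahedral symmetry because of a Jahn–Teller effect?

[MnI3(OH)3]^3-

[MnI3(OH)3]^3-: Summing ligand charges against the −3 overall charge gives an oxidation state of +3 for manganese. Mn sits in group 7, so the d-electron count is 7 − 3 = 4. Hydroxide and iodide are weak-field ligands for a first-row metal, so the complex is high-spin. The t₂g³e_g¹ (high-spin) configuration has an unevenly filled e_g set; the Jahn–Teller theorem predicts a tetragonal distortion (typically axial elongation) to lift the degeneracy.
[Pt(ox)2(H2O)2]: Ligand charges: each oxalate is −2; water is neutral. With an overall charge of 0 the platinum centre must be in the +4 oxidation state. Pt sits in group 10, so the d-electron count is 10 − 4 = 6. A 5d ion has a large Δₒ and is invariably low-spin. The d⁶ configuration leaves the e_g set evenly filled (or empty) — no strong Jahn–Teller driving force.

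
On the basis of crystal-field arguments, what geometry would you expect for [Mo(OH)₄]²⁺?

tetrahedral

Summing ligand charges against the +2 overall charge gives an oxidation state of +6 for molybdenum.
Mo sits in group 6, so the d-electron count is 6 − 6 = 0.
With 4 monodentate ligands the coordination number is 4.
A d⁰ ion has no crystal-field stabilisation preference between square planar and tetrahedral, so four ligands adopt the sterically favoured tetrahedral geometry.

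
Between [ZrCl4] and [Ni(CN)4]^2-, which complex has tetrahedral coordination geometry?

[ZrCl4]

For [ZrCl4]: Ligand charges: each chloride is −1. With an overall charge of 0 the zirconium centre must be in the +4 oxidation state. Zr sits in group 4, so the d-electron count is 4 − 4 = 0. A d⁰ ion has no crystal-field stabilisation preference between square planar and tetrahedral, so four ligands adopt the sterically favoured tetrahedral geometry. → tetrahedral.
For [Ni(CN)4]^2-: Summing ligand charges against the −2 overall charge gives an oxidation state of +2 for nickel. Nickel is a group-10 element; Ni(II) is therefore d⁸. Cyanide is a strong-field ligand (high in the spectrochemical series). A 3d d⁸ ion with strong-field ligands gains enough CFSE to favour square planar over tetrahedral. → square planar.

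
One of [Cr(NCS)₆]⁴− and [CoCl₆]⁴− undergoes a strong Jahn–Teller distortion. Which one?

[Cr(NCS)₆]⁴−

[Cr(NCS)₆]⁴−: Summing ligand charges against the −4 overall charge gives an oxidation state of +2 for chromium. Chromium is a group-6 element; Cr(II) is therefore d⁴. Isothiocyanate is a weak-field ligand for a first-row metal, so the complex is high-spin. The t₂g³e_g¹ (high-spin) configuration has an unevenly filled e_g set; the Jahn–Teller theorem predicts a tetragonal distortion (typically axial elongation) to lift the degeneracy.
[CoCl₆]⁴−: Ligand charges: each chloride is −1. With an overall charge of −4 the cobalt centre must be in the +2 oxidation state. Co sits in group 9, so the d-electron count is 9 − 2 = 7. Chloride is a weak-field ligand for a first-row metal, so the complex is high-spin. The d⁷ configuration leaves the e_g set evenly filled (or empty) — no strong Jahn–Teller driving force.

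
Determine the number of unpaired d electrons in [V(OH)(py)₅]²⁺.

Each hydroxide is −1; pyridine is neutral; balancing the +2 overall charge requires V(III).
Vanadium is a group-5 element; V(III) is therefore d².
In an octahedral field the d² configuration is t₂g²e_g⁰ (only one arrangement possible), giving 2 unpaired electrons.

2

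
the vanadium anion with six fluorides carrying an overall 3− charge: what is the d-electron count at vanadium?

Summing ligand charges against the −3 overall charge gives an oxidation state of +3 for vanadium.
Vanadium is a group-5 element; V(III) is therefore d².

d2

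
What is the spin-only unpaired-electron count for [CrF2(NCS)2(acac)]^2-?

3

Each fluoride is −1; each isothiocyanate is −1; each acetylacetonate is −1; balancing the −2 overall charge requires Cr(III).
Group 6 minus oxidation state 3 gives a d³ configuration.
Counting donor atoms: 2×fluoride (monodentate) → 2 donors; 2×isothiocyanate (monodentate) → 2 donors; 1×acetylacetonate (bidentate) → 2 donors. Coordination number = 6.
In an octahedral field the d³ configuration is t₂g³e_g⁰ (only one arrangement possible), giving 3 unpaired electrons.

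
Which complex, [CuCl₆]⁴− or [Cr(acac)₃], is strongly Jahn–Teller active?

[CuCl₆]⁴−: Each chloride is −1; balancing the −4 overall charge requires Cu(II). Cu sits in group 11, so the d-electron count is 11 − 2 = 9. The t₂g⁶e_g³ configuration has an unevenly filled e_g set; the Jahn–Teller theorem predicts a tetragonal distortion (typically axial elongation) to lift the degeneracy.
[Cr(acac)₃]: Summing ligand charges against the 0 overall charge gives an oxidation state of +3 for chromium. Chromium is a group-6 element; Cr(III) is therefore d³. The d³ configuration leaves the e_g set evenly filled (or empty) — no strong Jahn–Teller driving force.

[CuCl₆]⁴−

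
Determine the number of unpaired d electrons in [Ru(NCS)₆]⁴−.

0

Ligand charges: each isothiocyanate is −1. With an overall charge of −4 the ruthenium centre must be in the +2 oxidation state.
Ru sits in group 8, so the d-electron count is 8 − 2 = 6.
The spin state decides the count: a 4d ion has a large Δₒ and is invariably low-spin.
An octahedral low-spin d⁶ ion is t₂g⁶e_g⁰, giving 0 unpaired electrons.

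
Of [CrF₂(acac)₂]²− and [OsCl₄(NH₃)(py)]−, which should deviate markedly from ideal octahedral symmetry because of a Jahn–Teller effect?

[CrF₂(acac)₂]²−: Ligand charges: each fluoride is −1; each acetylacetonate is −1. With an overall charge of −2 the chromium centre must be in the +2 oxidation state. Group 6 minus oxidation state 2 gives a d⁴ configuration. Acetylacetonate and fluoride are weak-field ligands for a first-row metal, so the complex is high-spin. The t₂g³e_g¹ (high-spin) configuration has an unevenly filled e_g set; the Jahn–Teller theorem predicts a tetragonal distortion (typically axial elongation) to lift the degeneracy.
[OsCl₄(NH₃)(py)]−: Ligand charges: each chloride is −1; ammonia is neutral; pyridine is neutral. With an overall charge of −1 the osmium centre must be in the +3 oxidation state. Group 8 minus oxidation state 3 gives a d⁵ configuration. A 5d ion has a large Δₒ and is invariably low-spin. The d⁵ configuration leaves the e_g set evenly filled (or empty) — no strong Jahn–Teller driving force.

[CrF₂(acac)₂]²−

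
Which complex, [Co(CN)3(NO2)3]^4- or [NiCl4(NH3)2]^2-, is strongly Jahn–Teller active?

[Co(CN)3(NO2)3]^4-: Ligand charges: each cyanide is −1; each nitro (N-bound nitrite) is −1. With an overall charge of −4 the cobalt centre must be in the +2 oxidation state. Cobalt is a group-9 element; Co(II) is therefore d⁷. Cyanide and nitro (N-bound nitrite) are strong-field ligands (high in the spectrochemical series) for a first-row metal, so the complex is low-spin. The t₂g⁶e_g¹ (low-spin) configuration has an unevenly filled e_g set; the Jahn–Teller theorem predicts a tetragonal distortion (typically axial elongation) to lift the degeneracy.
[NiCl4(NH3)2]^2-: Each chloride is −1; ammonia is neutral; balancing the −2 overall charge requires Ni(II). Nickel is a group-10 element; Ni(II) is therefore d⁸. The d⁸ configuration leaves the e_g set evenly filled (or empty) — no strong Jahn–Teller driving force.

[Co(CN)3(NO2)3]^4-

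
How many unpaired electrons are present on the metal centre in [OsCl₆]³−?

Ligand charges: each chloride is −1. With an overall charge of −3 the osmium centre must be in the +3 oxidation state.
Osmium is a group-8 element; Os(III) is therefore d⁵.
The spin state decides the count: a 5d ion has a large Δₒ and is invariably low-spin.
An octahedral low-spin d⁵ ion is t₂g⁵e_g⁰, giving 1 unpaired electron.

1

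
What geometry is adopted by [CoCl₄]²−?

Summing ligand charges against the −2 overall charge gives an oxidation state of +2 for cobalt.
Co sits in group 9, so the d-electron count is 9 − 2 = 7.
Coordination number: 4.
Chloride is a weak-field ligand.
For a high-spin 3d d⁷ ion with weak-field ligands the small Δₜ gives little square-planar CFSE advantage, so four ligands adopt the sterically favoured tetrahedral geometry.

tetrahedral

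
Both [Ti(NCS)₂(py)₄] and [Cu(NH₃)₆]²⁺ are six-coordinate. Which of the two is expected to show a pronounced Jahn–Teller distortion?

[Cu(NH₃)₆]²⁺

[Ti(NCS)₂(py)₄]: Summing ligand charges against the 0 overall charge gives an oxidation state of +2 for titanium. Ti sits in group 4, so the d-electron count is 4 − 2 = 2. The d² configuration leaves the e_g set evenly filled (or empty) — no strong Jahn–Teller driving force.
[Cu(NH₃)₆]²⁺: Summing ligand charges against the +2 overall charge gives an oxidation state of +2 for copper. Group 11 minus oxidation state 2 gives a d⁹ configuration. The t₂g⁶e_g³ configuration has an unevenly filled e_g set; the Jahn–Teller theorem predicts a tetragonal distortion (typically axial elongation) to lift the degeneracy.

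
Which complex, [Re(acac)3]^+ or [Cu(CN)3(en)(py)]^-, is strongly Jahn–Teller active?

[Re(acac)3]^+: Ligand charges: each acetylacetonate is −1. With an overall charge of +1 the rhenium centre must be in the +4 oxidation state. Rhenium is a group-7 element; Re(IV) is therefore d³. The d³ configuration leaves the e_g set evenly filled (or empty) — no strong Jahn–Teller driving force.
[Cu(CN)3(en)(py)]^-: Each cyanide is −1; ethylenediamine is neutral; pyridine is neutral; balancing the −1 overall charge requires Cu(II). Cu sits in group 11, so the d-electron count is 11 − 2 = 9. The t₂g⁶e_g³ configuration has an unevenly filled e_g set; the Jahn–Teller theorem predicts a tetragonal distortion (typically axial elongation) to lift the degeneracy.

[Cu(CN)3(en)(py)]^-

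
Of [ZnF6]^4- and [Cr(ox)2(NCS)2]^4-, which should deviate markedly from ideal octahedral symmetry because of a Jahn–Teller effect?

[Cr(ox)2(NCS)2]^4-

[ZnF6]^4-: Ligand charges: each fluoride is −1. With an overall charge of −4 the zinc centre must be in the +2 oxidation state. Zn sits in group 12, so the d-electron count is 12 − 2 = 10. The d¹⁰ configuration leaves the e_g set evenly filled (or empty) — no strong Jahn–Teller driving force.
[Cr(ox)2(NCS)2]^4-: Ligand charges: each oxalate is −2; each isothiocyanate is −1. With an overall charge of −4 the chromium centre must be in the +2 oxidation state. Chromium is a group-6 element; Cr(II) is therefore d⁴. Isothiocyanate and oxalate are weak-field ligands for a first-row metal, so the complex is high-spin. The t₂g³e_g¹ (high-spin) configuration has an unevenly filled e_g set; the Jahn–Teller theorem predicts a tetragonal distortion (typically axial elongation) to lift the degeneracy.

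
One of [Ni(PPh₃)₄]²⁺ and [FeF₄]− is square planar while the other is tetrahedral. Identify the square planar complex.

[Ni(PPh₃)₄]²⁺

For [Ni(PPh₃)₄]²⁺: Ligand charges: triphenylphosphine is neutral. With an overall charge of +2 the nickel centre must be in the +2 oxidation state. Ni sits in group 10, so the d-electron count is 10 − 2 = 8. Triphenylphosphine is a strong-field ligand (high in the spectrochemical series). A 3d d⁸ ion with strong-field ligands gains enough CFSE to favour square planar over tetrahedral. → square planar.
For [FeF₄]−: Summing ligand charges against the −1 overall charge gives an oxidation state of +3 for iron. Group 8 minus oxidation state 3 gives a d⁵ configuration. A high-spin d⁵ ion has zero CFSE in either geometry, so four ligands adopt the sterically favoured tetrahedral geometry. → tetrahedral.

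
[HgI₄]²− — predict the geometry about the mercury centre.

Summing ligand charges against the −2 overall charge gives an oxidation state of +2 for mercury.
Group 12 minus oxidation state 2 gives a d¹⁰ configuration.
With 4 monodentate ligands the coordination number is 4.
A d¹⁰ ion has no crystal-field stabilisation preference between square planar and tetrahedral, so four ligands adopt the sterically favoured tetrahedral geometry.

tetrahedral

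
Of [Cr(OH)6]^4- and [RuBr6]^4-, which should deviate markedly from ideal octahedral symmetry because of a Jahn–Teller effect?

[Cr(OH)6]^4-

[Cr(OH)6]^4-: Summing ligand charges against the −4 overall charge gives an oxidation state of +2 for chromium. Group 6 minus oxidation state 2 gives a d⁴ configuration. Hydroxide is a weak-field ligand for a first-row metal, so the complex is high-spin. The t₂g³e_g¹ (high-spin) configuration has an unevenly filled e_g set; the Jahn–Teller theorem predicts a tetragonal distortion (typically axial elongation) to lift the degeneracy.
[RuBr6]^4-: Each bromide is −1; balancing the −4 overall charge requires Ru(II). Ru sits in group 8, so the d-electron count is 8 − 2 = 6. A 4d ion has a large Δₒ and is invariably low-spin. The d⁶ configuration leaves the e_g set evenly filled (or empty) — no strong Jahn–Teller driving force.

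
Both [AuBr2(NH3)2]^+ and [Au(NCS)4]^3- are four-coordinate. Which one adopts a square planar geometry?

For [AuBr2(NH3)2]^+: Summing ligand charges against the +1 overall charge gives an oxidation state of +3 for gold. Gold is a group-11 element; Au(III) is therefore d⁸. A 5d d⁸ ion has a large crystal-field splitting; square planar leaves the high-energy d_{x²−y²} orbital empty and maximises CFSE. → square planar.
For [Au(NCS)4]^3-: Summing ligand charges against the −3 overall charge gives an oxidation state of +1 for gold. Gold is a group-11 element; Au(I) is therefore d¹⁰. A d¹⁰ ion has no crystal-field stabilisation preference between square planar and tetrahedral, so four ligands adopt the sterically favoured tetrahedral geometry. → tetrahedral.

[AuBr2(NH3)2]^+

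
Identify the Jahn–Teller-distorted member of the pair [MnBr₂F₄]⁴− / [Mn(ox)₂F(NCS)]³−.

[MnBr₂F₄]⁴−: Each bromide is −1; each fluoride is −1; balancing the −4 overall charge requires Mn(II). Manganese is a group-7 element; Mn(II) is therefore d⁵. Bromide and fluoride are weak-field ligands for a first-row metal, so the complex is high-spin. The d⁵ configuration leaves the e_g set evenly filled (or empty) — no strong Jahn–Teller driving force.
[Mn(ox)₂F(NCS)]³−: Ligand charges: each oxalate is −2; each fluoride is −1; each isothiocyanate is −1. With an overall charge of −3 the manganese centre must be in the +3 oxidation state. Group 7 minus oxidation state 3 gives a d⁴ configuration. Fluoride, isothiocyanate, and oxalate are weak-field ligands for a first-row metal, so the complex is high-spin. The t₂g³e_g¹ (high-spin) configuration has an unevenly filled e_g set; the Jahn–Teller theorem predicts a tetragonal distortion (typically axial elongation) to lift the degeneracy.

[Mn(ox)₂F(NCS)]³−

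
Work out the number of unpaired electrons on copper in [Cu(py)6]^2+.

Pyridine is neutral; balancing the +2 overall charge requires Cu(II).
Copper is a group-11 element; Cu(II) is therefore d⁹.
In an octahedral field the d⁹ configuration is t₂g⁶e_g³ (only one arrangement possible), giving 1 unpaired electron.

1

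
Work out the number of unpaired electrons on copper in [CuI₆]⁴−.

Each iodide is −1; balancing the −4 overall charge requires Cu(II).
Group 11 minus oxidation state 2 gives a d⁹ configuration.
In an octahedral field the d⁹ configuration is t₂g⁶e_g³ (only one arrangement possible), giving 1 unpaired electron.

1 unpaired electron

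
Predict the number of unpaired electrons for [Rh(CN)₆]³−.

0

Summing ligand charges against the −3 overall charge gives an oxidation state of +3 for rhodium.
Rh sits in group 9, so the d-electron count is 9 − 3 = 6.
The spin state decides the count: a 4d ion has a large Δₒ and is invariably low-spin.
An octahedral low-spin d⁶ ion is t₂g⁶e_g⁰, giving 0 unpaired electrons.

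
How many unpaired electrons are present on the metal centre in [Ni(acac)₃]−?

2

Each acetylacetonate is −1; balancing the −1 overall charge requires Ni(II).
Group 10 minus oxidation state 2 gives a d⁸ configuration.
Counting donor atoms: 3×acetylacetonate (bidentate) → 6 donors. Coordination number = 6.
In an octahedral field the d⁸ configuration is t₂g⁶e_g² (only one arrangement possible), giving 2 unpaired electrons.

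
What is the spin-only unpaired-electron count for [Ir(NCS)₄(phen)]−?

Summing ligand charges against the −1 overall charge gives an oxidation state of +3 for iridium.
Ir sits in group 9, so the d-electron count is 9 − 3 = 6.
Counting donor atoms: 4×isothiocyanate (monodentate) → 4 donors; 1×1,10-phenanthroline (bidentate) → 2 donors. Coordination number = 6.
The spin state decides the count: a 5d ion has a large Δₒ and is invariably low-spin.
An octahedral low-spin d⁶ ion is t₂g⁶e_g⁰, giving 0 unpaired electrons.

0 unpaired electrons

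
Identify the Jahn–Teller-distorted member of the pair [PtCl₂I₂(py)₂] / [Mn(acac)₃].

[Mn(acac)₃]

[PtCl₂I₂(py)₂]: Each chloride is −1; each iodide is −1; pyridine is neutral; balancing the 0 overall charge requires Pt(IV). Pt sits in group 10, so the d-electron count is 10 − 4 = 6. A 5d ion has a large Δₒ and is invariably low-spin. The d⁶ configuration leaves the e_g set evenly filled (or empty) — no strong Jahn–Teller driving force.
[Mn(acac)₃]: Summing ligand charges against the 0 overall charge gives an oxidation state of +3 for manganese. Mn sits in group 7, so the d-electron count is 7 − 3 = 4. Acetylacetonate is a weak-field ligand for a first-row metal, so the complex is high-spin. The t₂g³e_g¹ (high-spin) configuration has an unevenly filled e_g set; the Jahn–Teller theorem predicts a tetragonal distortion (typically axial elongation) to lift the degeneracy.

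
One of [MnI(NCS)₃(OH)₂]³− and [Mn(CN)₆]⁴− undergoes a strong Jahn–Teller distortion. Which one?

[MnI(NCS)₃(OH)₂]³−: Summing ligand charges against the −3 overall charge gives an oxidation state of +3 for manganese. Manganese is a group-7 element; Mn(III) is therefore d⁴. Hydroxide, iodide, and isothiocyanate are weak-field ligands for a first-row metal, so the complex is high-spin. The t₂g³e_g¹ (high-spin) configuration has an unevenly filled e_g set; the Jahn–Teller theorem predicts a tetragonal distortion (typically axial elongation) to lift the degeneracy.
[Mn(CN)₆]⁴−: Each cyanide is −1; balancing the −4 overall charge requires Mn(II). Group 7 minus oxidation state 2 gives a d⁵ configuration. Cyanide is a strong-field ligand (high in the spectrochemical series) for a first-row metal, so the complex is low-spin. The d⁵ configuration leaves the e_g set evenly filled (or empty) — no strong Jahn–Teller driving force.

[MnI(NCS)₃(OH)₂]³−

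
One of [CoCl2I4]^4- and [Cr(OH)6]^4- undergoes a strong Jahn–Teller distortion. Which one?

[CoCl2I4]^4-: Summing ligand charges against the −4 overall charge gives an oxidation state of +2 for cobalt. Group 9 minus oxidation state 2 gives a d⁷ configuration. Chloride and iodide are weak-field ligands for a first-row metal, so the complex is high-spin. The d⁷ configuration leaves the e_g set evenly filled (or empty) — no strong Jahn–Teller driving force.
[Cr(OH)6]^4-: Summing ligand charges against the −4 overall charge gives an oxidation state of +2 for chromium. Chromium is a group-6 element; Cr(II) is therefore d⁴. Hydroxide is a weak-field ligand for a first-row metal, so the complex is high-spin. The t₂g³e_g¹ (high-spin) configuration has an unevenly filled e_g set; the Jahn–Teller theorem predicts a tetragonal distortion (typically axial elongation) to lift the degeneracy.

[Cr(OH)6]^4-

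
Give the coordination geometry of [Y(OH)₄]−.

Ligand charges: each hydroxide is −1. With an overall charge of −1 the yttrium centre must be in the +3 oxidation state.
Y sits in group 3, so the d-electron count is 3 − 3 = 0.
With 4 monodentate ligands the coordination number is 4.
A d⁰ ion has no crystal-field stabilisation preference between square planar and tetrahedral, so four ligands adopt the sterically favoured tetrahedral geometry.

tetrahedral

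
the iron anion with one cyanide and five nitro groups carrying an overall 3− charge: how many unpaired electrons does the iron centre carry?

Ligand charges: each cyanide is −1; each nitro (N-bound nitrite) is −1. With an overall charge of −3 the iron centre must be in the +3 oxidation state.
Iron is a group-8 element; Fe(III) is therefore d⁵.
The spin state decides the count: Cyanide and nitro (N-bound nitrite) are strong-field ligands (high in the spectrochemical series) for a first-row metal, so the complex is low-spin.
An octahedral low-spin d⁵ ion is t₂g⁵e_g⁰, giving 1 unpaired electron.

1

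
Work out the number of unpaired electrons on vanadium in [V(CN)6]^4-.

Ligand charges: each cyanide is −1. With an overall charge of −4 the vanadium centre must be in the +2 oxidation state.
Vanadium is a group-5 element; V(II) is therefore d³.
In an octahedral field the d³ configuration is t₂g³e_g⁰ (only one arrangement possible), giving 3 unpaired electrons.

3 unpaired electrons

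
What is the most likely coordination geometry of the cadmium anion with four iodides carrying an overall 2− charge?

tetrahedral

Summing ligand charges against the −2 overall charge gives an oxidation state of +2 for cadmium.
Cd sits in group 12, so the d-electron count is 12 − 2 = 10.
With 4 monodentate ligands the coordination number is 4.
A d¹⁰ ion has no crystal-field stabilisation preference between square planar and tetrahedral, so four ligands adopt the sterically favoured tetrahedral geometry.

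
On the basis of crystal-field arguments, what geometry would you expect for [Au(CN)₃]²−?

trigonal planar

Each cyanide is −1; balancing the −2 overall charge requires Au(I).
Group 11 minus oxidation state 1 gives a d¹⁰ configuration.
With 3 monodentate ligands the coordination number is 3.
Three ligands around a d¹⁰ centre minimise repulsion in a trigonal-planar arrangement.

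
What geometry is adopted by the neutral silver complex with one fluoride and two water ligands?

Summing ligand charges against the 0 overall charge gives an oxidation state of +1 for silver.
Silver is a group-11 element; Ag(I) is therefore d¹⁰.
Coordination number: 3.
Three ligands around a d¹⁰ centre minimise repulsion in a trigonal-planar arrangement.

trigonal planar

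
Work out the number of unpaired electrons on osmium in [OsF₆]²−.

Summing ligand charges against the −2 overall charge gives an oxidation state of +4 for osmium.
Os sits in group 8, so the d-electron count is 8 − 4 = 4.
The spin state decides the count: a 5d ion has a large Δₒ and is invariably low-spin.
An octahedral low-spin d⁴ ion is t₂g⁴e_g⁰, giving 2 unpaired electrons.

2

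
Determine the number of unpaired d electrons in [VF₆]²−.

1 unpaired electron

Ligand charges: each fluoride is −1. With an overall charge of −2 the vanadium centre must be in the +4 oxidation state.
Group 5 minus oxidation state 4 gives a d¹ configuration.
In an octahedral field the d¹ configuration is t₂g¹e_g⁰ (only one arrangement possible), giving 1 unpaired electron.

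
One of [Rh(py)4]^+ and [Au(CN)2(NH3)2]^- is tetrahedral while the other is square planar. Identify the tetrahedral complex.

For [Rh(py)4]^+: Summing ligand charges against the +1 overall charge gives an oxidation state of +1 for rhodium. Group 9 minus oxidation state 1 gives a d⁸ configuration. A 4d d⁸ ion has a large crystal-field splitting; square planar leaves the high-energy d_{x²−y²} orbital empty and maximises CFSE. → square planar.
For [Au(CN)2(NH3)2]^-: Ligand charges: each cyanide is −1; ammonia is neutral. With an overall charge of −1 the gold centre must be in the +1 oxidation state. Gold is a group-11 element; Au(I) is therefore d¹⁰. A d¹⁰ ion has no crystal-field stabilisation preference between square planar and tetrahedral, so four ligands adopt the sterically favoured tetrahedral geometry. → tetrahedral.

[Au(CN)2(NH3)2]^-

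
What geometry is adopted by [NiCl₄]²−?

tetrahedral

Summing ligand charges against the −2 overall charge gives an oxidation state of +2 for nickel.
Nickel is a group-10 element; Ni(II) is therefore d⁸.
With 4 monodentate ligands the coordination number is 4.
Chloride is a weak-field ligand.
With weak-field ligands the CFSE gain from square planar is small, so a 3d d⁸ ion takes the sterically preferred tetrahedral geometry.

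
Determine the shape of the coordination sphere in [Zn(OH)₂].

Ligand charges: each hydroxide is −1. With an overall charge of 0 the zinc centre must be in the +2 oxidation state.
Zinc is a group-12 element; Zn(II) is therefore d¹⁰.
With 2 monodentate ligands the coordination number is 2.
A d¹⁰ ion with only two ligands adopts a linear arrangement (sp hybridisation; no CFSE preference).

linear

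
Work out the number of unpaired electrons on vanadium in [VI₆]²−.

1 unpaired electron

Ligand charges: each iodide is −1. With an overall charge of −2 the vanadium centre must be in the +4 oxidation state.
Group 5 minus oxidation state 4 gives a d¹ configuration.
In an octahedral field the d¹ configuration is t₂g¹e_g⁰ (only one arrangement possible), giving 1 unpaired electron.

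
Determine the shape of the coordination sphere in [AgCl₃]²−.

Summing ligand charges against the −2 overall charge gives an oxidation state of +1 for silver.
Group 11 minus oxidation state 1 gives a d¹⁰ configuration.
Coordination number: 3.
Three ligands around a d¹⁰ centre minimise repulsion in a trigonal-planar arrangement.

trigonal planar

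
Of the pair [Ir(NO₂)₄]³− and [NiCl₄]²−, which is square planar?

[Ir(NO₂)₄]³−

For [Ir(NO₂)₄]³−: Summing ligand charges against the −3 overall charge gives an oxidation state of +1 for iridium. Iridium is a group-9 element; Ir(I) is therefore d⁸. A 5d d⁸ ion has a large crystal-field splitting; square planar leaves the high-energy d_{x²−y²} orbital empty and maximises CFSE. → square planar.
For [NiCl₄]²−: Ligand charges: each chloride is −1. With an overall charge of −2 the nickel centre must be in the +2 oxidation state. Nickel is a group-10 element; Ni(II) is therefore d⁸. Chloride is a weak-field ligand. With weak-field ligands the CFSE gain from square planar is small, so a 3d d⁸ ion takes the sterically preferred tetrahedral geometry. → tetrahedral.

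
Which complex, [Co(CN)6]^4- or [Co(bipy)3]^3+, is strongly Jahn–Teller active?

[Co(CN)6]^4-: Each cyanide is −1; balancing the −4 overall charge requires Co(II). Group 9 minus oxidation state 2 gives a d⁷ configuration. Cyanide is a strong-field ligand (high in the spectrochemical series) for a first-row metal, so the complex is low-spin. The t₂g⁶e_g¹ (low-spin) configuration has an unevenly filled e_g set; the Jahn–Teller theorem predicts a tetragonal distortion (typically axial elongation) to lift the degeneracy.
[Co(bipy)3]^3+: 2,2′-bipyridine is neutral; balancing the +3 overall charge requires Co(III). Cobalt is a group-9 element; Co(III) is therefore d⁶. Co(III) has an exceptionally large octahedral splitting and is low-spin with essentially every ligand except fluoride. The d⁶ configuration leaves the e_g set evenly filled (or empty) — no strong Jahn–Teller driving force.

[Co(CN)6]^4-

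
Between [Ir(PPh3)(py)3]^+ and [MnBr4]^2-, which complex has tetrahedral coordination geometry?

For [Ir(PPh3)(py)3]^+: Ligand charges: triphenylphosphine is neutral; pyridine is neutral. With an overall charge of +1 the iridium centre must be in the +1 oxidation state. Group 9 minus oxidation state 1 gives a d⁸ configuration. A 5d d⁸ ion has a large crystal-field splitting; square planar leaves the high-energy d_{x²−y²} orbital empty and maximises CFSE. → square planar.
For [MnBr4]^2-: Each bromide is −1; balancing the −2 overall charge requires Mn(II). Mn sits in group 7, so the d-electron count is 7 − 2 = 5. A high-spin d⁵ ion has zero CFSE in either geometry, so four ligands adopt the sterically favoured tetrahedral geometry. → tetrahedral.

[MnBr4]^2-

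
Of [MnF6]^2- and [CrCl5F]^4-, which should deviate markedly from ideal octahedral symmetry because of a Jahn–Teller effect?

[CrCl5F]^4-

[MnF6]^2-: Each fluoride is −1; balancing the −2 overall charge requires Mn(IV). Group 7 minus oxidation state 4 gives a d³ configuration. The d³ configuration leaves the e_g set evenly filled (or empty) — no strong Jahn–Teller driving force.
[CrCl5F]^4-: Summing ligand charges against the −4 overall charge gives an oxidation state of +2 for chromium. Group 6 minus oxidation state 2 gives a d⁴ configuration. Chloride and fluoride are weak-field ligands for a first-row metal, so the complex is high-spin. The t₂g³e_g¹ (high-spin) configuration has an unevenly filled e_g set; the Jahn–Teller theorem predicts a tetragonal distortion (typically axial elongation) to lift the degeneracy.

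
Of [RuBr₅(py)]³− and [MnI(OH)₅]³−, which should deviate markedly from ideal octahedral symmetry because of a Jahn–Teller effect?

[MnI(OH)₅]³−

[RuBr₅(py)]³−: Summing ligand charges against the −3 overall charge gives an oxidation state of +2 for ruthenium. Group 8 minus oxidation state 2 gives a d⁶ configuration. A 4d ion has a large Δₒ and is invariably low-spin. The d⁶ configuration leaves the e_g set evenly filled (or empty) — no strong Jahn–Teller driving force.
[MnI(OH)₅]³−: Ligand charges: each iodide is −1; each hydroxide is −1. With an overall charge of −3 the manganese centre must be in the +3 oxidation state. Group 7 minus oxidation state 3 gives a d⁴ configuration. Hydroxide and iodide are weak-field ligands for a first-row metal, so the complex is high-spin. The t₂g³e_g¹ (high-spin) configuration has an unevenly filled e_g set; the Jahn–Teller theorem predicts a tetragonal distortion (typically axial elongation) to lift the degeneracy.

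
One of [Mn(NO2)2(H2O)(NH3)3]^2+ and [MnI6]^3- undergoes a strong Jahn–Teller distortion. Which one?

[MnI6]^3-

[Mn(NO2)2(H2O)(NH3)3]^2+: Each nitro (N-bound nitrite) is −1; water is neutral; ammonia is neutral; balancing the +2 overall charge requires Mn(IV). Group 7 minus oxidation state 4 gives a d³ configuration. The d³ configuration leaves the e_g set evenly filled (or empty) — no strong Jahn–Teller driving force.
[MnI6]^3-: Summing ligand charges against the −3 overall charge gives an oxidation state of +3 for manganese. Mn sits in group 7, so the d-electron count is 7 − 3 = 4. Iodide is a weak-field ligand for a first-row metal, so the complex is high-spin. The t₂g³e_g¹ (high-spin) configuration has an unevenly filled e_g set; the Jahn–Teller theorem predicts a tetragonal distortion (typically axial elongation) to lift the degeneracy.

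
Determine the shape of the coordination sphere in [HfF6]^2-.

Ligand charges: each fluoride is −1. With an overall charge of −2 the hafnium centre must be in the +4 oxidation state.
Hafnium is a group-4 element; Hf(IV) is therefore d⁰.
Coordination number: 6.
Six donors around a single metal centre give an octahedral coordination sphere.

octahedral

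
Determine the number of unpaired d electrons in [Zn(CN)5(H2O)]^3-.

Each cyanide is −1; water is neutral; balancing the −3 overall charge requires Zn(II).
Zinc is a group-12 element; Zn(II) is therefore d¹⁰.
In an octahedral field the d¹⁰ configuration is t₂g⁶e_g⁴, giving 0 unpaired electrons.

0 unpaired electrons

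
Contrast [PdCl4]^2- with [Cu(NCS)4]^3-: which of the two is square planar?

[PdCl4]^2-

For [PdCl4]^2-: Each chloride is −1; balancing the −2 overall charge requires Pd(II). Pd sits in group 10, so the d-electron count is 10 − 2 = 8. A 4d d⁸ ion has a large crystal-field splitting; square planar leaves the high-energy d_{x²−y²} orbital empty and maximises CFSE. → square planar.
For [Cu(NCS)4]^3-: Summing ligand charges against the −3 overall charge gives an oxidation state of +1 for copper. Cu sits in group 11, so the d-electron count is 11 − 1 = 10. A d¹⁰ ion has no crystal-field stabilisation preference between square planar and tetrahedral, so four ligands adopt the sterically favoured tetrahedral geometry. → tetrahedral.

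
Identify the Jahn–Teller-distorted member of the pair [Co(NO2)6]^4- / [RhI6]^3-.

[Co(NO2)6]^4-

[Co(NO2)6]^4-: Summing ligand charges against the −4 overall charge gives an oxidation state of +2 for cobalt. Cobalt is a group-9 element; Co(II) is therefore d⁷. Nitro (N-bound nitrite) is a strong-field ligand (high in the spectrochemical series) for a first-row metal, so the complex is low-spin. The t₂g⁶e_g¹ (low-spin) configuration has an unevenly filled e_g set; the Jahn–Teller theorem predicts a tetragonal distortion (typically axial elongation) to lift the degeneracy.
[RhI6]^3-: Ligand charges: each iodide is −1. With an overall charge of −3 the rhodium centre must be in the +3 oxidation state. Rhodium is a group-9 element; Rh(III) is therefore d⁶. A 4d ion has a large Δₒ and is invariably low-spin. The d⁶ configuration leaves the e_g set evenly filled (or empty) — no strong Jahn–Teller driving force.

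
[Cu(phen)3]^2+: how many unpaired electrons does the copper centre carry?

Summing ligand charges against the +2 overall charge gives an oxidation state of +2 for copper.
Cu sits in group 11, so the d-electron count is 11 − 2 = 9.
Counting donor atoms: 3×1,10-phenanthroline (bidentate) → 6 donors. Coordination number = 6.
In an octahedral field the d⁹ configuration is t₂g⁶e_g³ (only one arrangement possible), giving 1 unpaired electron.

1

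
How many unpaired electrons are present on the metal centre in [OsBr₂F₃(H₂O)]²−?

1

Each bromide is −1; each fluoride is −1; water is neutral; balancing the −2 overall charge requires Os(III).
Group 8 minus oxidation state 3 gives a d⁵ configuration.
The spin state decides the count: a 5d ion has a large Δₒ and is invariably low-spin.
An octahedral low-spin d⁵ ion is t₂g⁵e_g⁰, giving 1 unpaired electron.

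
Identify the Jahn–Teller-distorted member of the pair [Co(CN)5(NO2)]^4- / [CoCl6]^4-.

[Co(CN)5(NO2)]^4-

[Co(CN)5(NO2)]^4-: Ligand charges: each cyanide is −1; each nitro (N-bound nitrite) is −1. With an overall charge of −4 the cobalt centre must be in the +2 oxidation state. Co sits in group 9, so the d-electron count is 9 − 2 = 7. Cyanide and nitro (N-bound nitrite) are strong-field ligands (high in the spectrochemical series) for a first-row metal, so the complex is low-spin. The t₂g⁶e_g¹ (low-spin) configuration has an unevenly filled e_g set; the Jahn–Teller theorem predicts a tetragonal distortion (typically axial elongation) to lift the degeneracy.
[CoCl6]^4-: Each chloride is −1; balancing the −4 overall charge requires Co(II). Group 9 minus oxidation state 2 gives a d⁷ configuration. Chloride is a weak-field ligand for a first-row metal, so the complex is high-spin. The d⁷ configuration leaves the e_g set evenly filled (or empty) — no strong Jahn–Teller driving force.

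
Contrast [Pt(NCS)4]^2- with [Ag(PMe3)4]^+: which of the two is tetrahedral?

[Ag(PMe3)4]^+

For [Pt(NCS)4]^2-: Ligand charges: each isothiocyanate is −1. With an overall charge of −2 the platinum centre must be in the +2 oxidation state. Platinum is a group-10 element; Pt(II) is therefore d⁸. A 5d d⁸ ion has a large crystal-field splitting; square planar leaves the high-energy d_{x²−y²} orbital empty and maximises CFSE. → square planar.
For [Ag(PMe3)4]^+: Trimethylphosphine is neutral; balancing the +1 overall charge requires Ag(I). Silver is a group-11 element; Ag(I) is therefore d¹⁰. A d¹⁰ ion has no crystal-field stabilisation preference between square planar and tetrahedral, so four ligands adopt the sterically favoured tetrahedral geometry. → tetrahedral.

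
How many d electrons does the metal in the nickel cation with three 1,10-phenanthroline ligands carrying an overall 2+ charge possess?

d⁸

1,10-phenanthroline is neutral; balancing the +2 overall charge requires Ni(II).
Nickel is a group-10 element; Ni(II) is therefore d⁸.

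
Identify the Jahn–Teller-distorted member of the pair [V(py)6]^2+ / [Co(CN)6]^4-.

[Co(CN)6]^4-

[V(py)6]^2+: Pyridine is neutral; balancing the +2 overall charge requires V(II). Vanadium is a group-5 element; V(II) is therefore d³. The d³ configuration leaves the e_g set evenly filled (or empty) — no strong Jahn–Teller driving force.
[Co(CN)6]^4-: Ligand charges: each cyanide is −1. With an overall charge of −4 the cobalt centre must be in the +2 oxidation state. Group 9 minus oxidation state 2 gives a d⁷ configuration. Cyanide is a strong-field ligand (high in the spectrochemical series) for a first-row metal, so the complex is low-spin. The t₂g⁶e_g¹ (low-spin) configuration has an unevenly filled e_g set; the Jahn–Teller theorem predicts a tetragonal distortion (typically axial elongation) to lift the degeneracy.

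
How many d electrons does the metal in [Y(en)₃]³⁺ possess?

Summing ligand charges against the +3 overall charge gives an oxidation state of +3 for yttrium.
Yttrium is a group-3 element; Y(III) is therefore d⁰.

d0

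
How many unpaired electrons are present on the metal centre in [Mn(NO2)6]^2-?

Summing ligand charges against the −2 overall charge gives an oxidation state of +4 for manganese.
Manganese is a group-7 element; Mn(IV) is therefore d³.
In an octahedral field the d³ configuration is t₂g³e_g⁰ (only one arrangement possible), giving 3 unpaired electrons.

3 unpaired electrons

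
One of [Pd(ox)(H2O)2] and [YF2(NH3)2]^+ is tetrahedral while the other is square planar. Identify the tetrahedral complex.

For [Pd(ox)(H2O)2]: Ligand charges: each oxalate is −2; water is neutral. With an overall charge of 0 the palladium centre must be in the +2 oxidation state. Palladium is a group-10 element; Pd(II) is therefore d⁸. A 4d d⁸ ion has a large crystal-field splitting; square planar leaves the high-energy d_{x²−y²} orbital empty and maximises CFSE. → square planar.
For [YF2(NH3)2]^+: Summing ligand charges against the +1 overall charge gives an oxidation state of +3 for yttrium. Group 3 minus oxidation state 3 gives a d⁰ configuration. A d⁰ ion has no crystal-field stabilisation preference between square planar and tetrahedral, so four ligands adopt the sterically favoured tetrahedral geometry. → tetrahedral.

[YF2(NH3)2]^+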